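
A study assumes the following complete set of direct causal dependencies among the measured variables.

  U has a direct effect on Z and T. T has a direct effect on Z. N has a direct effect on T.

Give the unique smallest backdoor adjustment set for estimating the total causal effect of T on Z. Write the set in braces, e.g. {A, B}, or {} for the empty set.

{U}

Variables eligible for adjustment (non-descendants of T, excluding T and Z): {N, U}.
Backdoor paths from T to Z:
  P1: T <- U -> Z
The empty set is not sufficient: P1 (T <- U -> Z) has no collider blocking it and no conditioned non-collider, so it is open.
Try {U}:
  P1: blocked at fork node U ∈ conditioning set.
{U} contains no descendant of T and blocks every backdoor path.
No other singleton works — e.g. {N} leaves P1 open — so {U} is the unique smallest valid adjustment set.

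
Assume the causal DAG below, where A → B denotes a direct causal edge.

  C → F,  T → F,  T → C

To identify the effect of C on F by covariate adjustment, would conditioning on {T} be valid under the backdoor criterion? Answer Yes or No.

Yes

Backdoor paths from C to F (paths whose first edge points into C):
  P1: C <- T -> F
Condition 1 (no descendant of C in the set): holds — descendants of C are {F}; none are in {T}.
Condition 2 (every backdoor path blocked by {T}):
  P1: blocked at fork node T ∈ conditioning set.
{T} satisfies the backdoor criterion.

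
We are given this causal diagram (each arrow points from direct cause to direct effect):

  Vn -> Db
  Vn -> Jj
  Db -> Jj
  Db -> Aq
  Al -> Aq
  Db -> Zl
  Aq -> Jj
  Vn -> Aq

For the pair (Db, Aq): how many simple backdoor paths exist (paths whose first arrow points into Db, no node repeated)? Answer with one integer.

2

A backdoor path from Db to Aq is any simple undirected path whose first edge points into Db (i.e. leaves Db via a parent).
Parents of Db: {Vn}.
Enumerating:
  P1: Db <- Vn -> Aq
  P2: Db <- Vn -> Jj <- Aq
That exhausts the simple backdoor paths. Count: 2.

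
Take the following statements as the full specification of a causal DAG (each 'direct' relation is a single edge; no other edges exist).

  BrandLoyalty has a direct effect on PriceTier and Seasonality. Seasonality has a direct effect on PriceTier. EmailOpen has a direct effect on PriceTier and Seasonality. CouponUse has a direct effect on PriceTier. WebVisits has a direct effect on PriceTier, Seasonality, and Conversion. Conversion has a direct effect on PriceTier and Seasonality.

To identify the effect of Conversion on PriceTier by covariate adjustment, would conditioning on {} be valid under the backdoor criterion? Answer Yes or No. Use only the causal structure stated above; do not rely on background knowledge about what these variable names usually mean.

No

Backdoor paths from Conversion to PriceTier (paths whose first edge points into Conversion):
  P1: Conversion <- WebVisits -> Seasonality <- BrandLoyalty -> PriceTier
  P2: Conversion <- WebVisits -> Seasonality <- EmailOpen -> PriceTier
  P3: Conversion <- WebVisits -> Seasonality -> PriceTier
  P4: Conversion <- WebVisits -> PriceTier
Condition 1 (no descendant of Conversion in the set): holds — descendants of Conversion are {PriceTier, Seasonality}; none are in {}.
Condition 2 (every backdoor path blocked by {}):
  P1: blocked at collider Seasonality (neither it nor any descendant is in the conditioning set).
  P2: blocked at collider Seasonality (neither it nor any descendant is in the conditioning set).
  P3: open — no interior node is in the conditioning set.
  P4: open — no interior node is in the conditioning set.
{} does not satisfy the backdoor criterion.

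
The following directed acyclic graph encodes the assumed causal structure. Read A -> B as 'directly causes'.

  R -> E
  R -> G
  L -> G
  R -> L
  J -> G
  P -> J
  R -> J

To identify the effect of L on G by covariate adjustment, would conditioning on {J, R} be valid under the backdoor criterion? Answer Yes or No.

Backdoor paths from L to G (paths whose first edge points into L):
  P1: L <- R -> J -> G
  P2: L <- R -> G
Condition 1 (no descendant of L in the set): holds — descendants of L are {G}; none are in {J, R}.
Condition 2 (every backdoor path blocked by {J, R}):
  P1: blocked at fork node R ∈ conditioning set.
  P2: blocked at fork node R ∈ conditioning set.
{J, R} satisfies the backdoor criterion.

Yes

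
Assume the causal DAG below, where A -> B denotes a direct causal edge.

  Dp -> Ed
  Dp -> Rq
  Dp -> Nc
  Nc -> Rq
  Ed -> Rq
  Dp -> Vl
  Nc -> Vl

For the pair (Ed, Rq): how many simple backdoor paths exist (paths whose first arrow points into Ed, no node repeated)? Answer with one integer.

3

A backdoor path from Ed to Rq is any simple undirected path whose first edge points into Ed (i.e. leaves Ed via a parent).
Parents of Ed: {Dp}.
Enumerating:
  P1: Ed <- Dp -> Nc -> Rq
  P2: Ed <- Dp -> Vl <- Nc -> Rq
  P3: Ed <- Dp -> Rq
That exhausts the simple backdoor paths. Count: 3.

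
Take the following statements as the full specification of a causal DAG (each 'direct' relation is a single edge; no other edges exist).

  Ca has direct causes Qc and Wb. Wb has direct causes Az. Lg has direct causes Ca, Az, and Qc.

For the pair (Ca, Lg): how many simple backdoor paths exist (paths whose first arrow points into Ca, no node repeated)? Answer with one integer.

A backdoor path from Ca to Lg is any simple undirected path whose first edge points into Ca (i.e. leaves Ca via a parent).
Parents of Ca: {Qc, Wb}.
Enumerating:
  P1: Ca <- Qc -> Lg
  P2: Ca <- Wb <- Az -> Lg
That exhausts the simple backdoor paths. Count: 2.

2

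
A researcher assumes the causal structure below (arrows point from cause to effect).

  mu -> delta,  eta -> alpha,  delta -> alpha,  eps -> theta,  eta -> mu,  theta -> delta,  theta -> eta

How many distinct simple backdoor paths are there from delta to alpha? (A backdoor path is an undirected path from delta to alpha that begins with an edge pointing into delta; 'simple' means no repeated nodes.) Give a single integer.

2

A backdoor path from delta to alpha is any simple undirected path whose first edge points into delta (i.e. leaves delta via a parent).
Parents of delta: {mu, theta}.
Enumerating:
  P1: delta <- theta -> eta -> alpha
  P2: delta <- mu <- eta -> alpha
That exhausts the simple backdoor paths. Count: 2.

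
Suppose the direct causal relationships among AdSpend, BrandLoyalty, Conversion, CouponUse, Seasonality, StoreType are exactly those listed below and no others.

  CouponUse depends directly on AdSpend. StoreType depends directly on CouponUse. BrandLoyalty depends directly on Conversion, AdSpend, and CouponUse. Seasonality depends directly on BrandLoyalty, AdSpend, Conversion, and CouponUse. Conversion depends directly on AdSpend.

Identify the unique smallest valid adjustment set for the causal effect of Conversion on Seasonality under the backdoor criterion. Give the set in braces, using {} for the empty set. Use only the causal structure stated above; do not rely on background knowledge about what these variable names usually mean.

{AdSpend}

Variables eligible for adjustment (non-descendants of Conversion, excluding Conversion and Seasonality): {AdSpend, CouponUse, StoreType}.
Backdoor paths from Conversion to Seasonality:
  P1: Conversion <- AdSpend -> CouponUse -> BrandLoyalty -> Seasonality
  P2: Conversion <- AdSpend -> CouponUse -> Seasonality
  P3: Conversion <- AdSpend -> BrandLoyalty <- CouponUse -> Seasonality
  P4: Conversion <- AdSpend -> BrandLoyalty -> Seasonality
  P5: Conversion <- AdSpend -> Seasonality
The empty set is not sufficient: P1 (Conversion <- AdSpend -> CouponUse -> BrandLoyalty -> Seasonality) has no collider blocking it and no conditioned non-collider, so it is open.
Try {AdSpend}:
  P1: blocked at fork node AdSpend ∈ conditioning set.
  P2: blocked at fork node AdSpend ∈ conditioning set.
  P3: blocked at fork node AdSpend ∈ conditioning set.
  P4: blocked at fork node AdSpend ∈ conditioning set.
  P5: blocked at fork node AdSpend ∈ conditioning set.
{AdSpend} contains no descendant of Conversion and blocks every backdoor path.
No other singleton works — e.g. {CouponUse} leaves P4 open — so {AdSpend} is the unique smallest valid adjustment set.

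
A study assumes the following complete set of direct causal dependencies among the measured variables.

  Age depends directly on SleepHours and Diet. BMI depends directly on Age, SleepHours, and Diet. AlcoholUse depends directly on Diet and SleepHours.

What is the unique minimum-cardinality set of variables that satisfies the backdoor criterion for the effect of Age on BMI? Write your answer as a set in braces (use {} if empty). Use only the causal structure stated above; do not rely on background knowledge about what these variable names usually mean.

{Diet, SleepHours}

Variables eligible for adjustment (non-descendants of Age, excluding Age and BMI): {AlcoholUse, Diet, SleepHours}.
Backdoor paths from Age to BMI:
  P1: Age <- Diet -> AlcoholUse <- SleepHours -> BMI
  P2: Age <- Diet -> BMI
  P3: Age <- SleepHours -> AlcoholUse <- Diet -> BMI
  P4: Age <- SleepHours -> BMI
The empty set is not sufficient: P2 (Age <- Diet -> BMI) has no collider blocking it and no conditioned non-collider, so it is open.
Try {Diet, SleepHours}:
  P1: blocked at fork node Diet ∈ conditioning set.
  P2: blocked at fork node Diet ∈ conditioning set.
  P3: blocked at fork node SleepHours ∈ conditioning set.
  P4: blocked at fork node SleepHours ∈ conditioning set.
{Diet, SleepHours} contains no descendant of Age and blocks every backdoor path.
Every element of {Diet, SleepHours} is needed (dropping Diet leaves P2 open; dropping SleepHours leaves P4 open), so no proper subset is valid.
Among all size-2 subsets of the eligible variables, only {Diet, SleepHours} blocks every backdoor path, so it is the unique smallest valid adjustment set.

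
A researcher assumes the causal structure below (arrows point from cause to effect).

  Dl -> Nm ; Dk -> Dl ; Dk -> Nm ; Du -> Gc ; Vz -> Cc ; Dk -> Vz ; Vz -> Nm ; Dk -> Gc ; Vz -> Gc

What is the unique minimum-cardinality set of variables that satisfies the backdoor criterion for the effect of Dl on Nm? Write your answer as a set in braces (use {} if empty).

{Dk}

Variables eligible for adjustment (non-descendants of Dl, excluding Dl and Nm): {Cc, Dk, Du, Gc, Vz}.
Backdoor paths from Dl to Nm:
  P1: Dl <- Dk -> Vz -> Nm
  P2: Dl <- Dk -> Gc <- Vz -> Nm
  P3: Dl <- Dk -> Nm
The empty set is not sufficient: P1 (Dl <- Dk -> Vz -> Nm) has no collider blocking it and no conditioned non-collider, so it is open.
Try {Dk}:
  P1: blocked at fork node Dk ∈ conditioning set.
  P2: blocked at fork node Dk ∈ conditioning set.
  P3: blocked at fork node Dk ∈ conditioning set.
{Dk} contains no descendant of Dl and blocks every backdoor path.
No other singleton works — e.g. {Du} leaves P1 open — so {Dk} is the unique smallest valid adjustment set.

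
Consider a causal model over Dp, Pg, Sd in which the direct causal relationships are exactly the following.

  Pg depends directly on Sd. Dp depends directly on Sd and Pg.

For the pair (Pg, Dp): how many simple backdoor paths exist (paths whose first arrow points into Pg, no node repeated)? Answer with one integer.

A backdoor path from Pg to Dp is any simple undirected path whose first edge points into Pg (i.e. leaves Pg via a parent).
Parents of Pg: {Sd}.
Enumerating:
  P1: Pg <- Sd -> Dp
That exhausts the simple backdoor paths. Count: 1.

1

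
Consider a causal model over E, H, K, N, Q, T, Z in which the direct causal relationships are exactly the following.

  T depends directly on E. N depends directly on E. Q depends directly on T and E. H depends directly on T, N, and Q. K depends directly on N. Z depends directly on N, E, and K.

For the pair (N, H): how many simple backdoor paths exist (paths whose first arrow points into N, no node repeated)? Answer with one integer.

A backdoor path from N to H is any simple undirected path whose first edge points into N (i.e. leaves N via a parent).
Parents of N: {E}.
Enumerating:
  P1: N <- E -> T -> Q -> H
  P2: N <- E -> T -> H
  P3: N <- E -> Q <- T -> H
  P4: N <- E -> Q -> H
That exhausts the simple backdoor paths. Count: 4.

4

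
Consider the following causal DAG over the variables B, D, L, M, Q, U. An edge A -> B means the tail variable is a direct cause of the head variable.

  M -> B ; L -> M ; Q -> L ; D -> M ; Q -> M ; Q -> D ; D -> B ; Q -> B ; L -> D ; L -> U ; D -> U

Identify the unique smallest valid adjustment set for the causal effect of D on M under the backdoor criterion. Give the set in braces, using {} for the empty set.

{L, Q}

Variables eligible for adjustment (non-descendants of D, excluding D and M): {L, Q}.
Backdoor paths from D to M:
  P1: D <- Q -> L -> M
  P2: D <- Q -> M
  P3: D <- Q -> B <- M
  P4: D <- L <- Q -> M
  P5: D <- L <- Q -> B <- M
  P6: D <- L -> M
The empty set is not sufficient: P1 (D <- Q -> L -> M) has no collider blocking it and no conditioned non-collider, so it is open.
Try {L, Q}:
  P1: blocked at fork node Q ∈ conditioning set.
  P2: blocked at fork node Q ∈ conditioning set.
  P3: blocked at fork node Q ∈ conditioning set.
  P4: blocked at chain node L ∈ conditioning set.
  P5: blocked at chain node L ∈ conditioning set.
  P6: blocked at fork node L ∈ conditioning set.
{L, Q} contains no descendant of D and blocks every backdoor path.
Every element of {L, Q} is needed (dropping L leaves P6 open; dropping Q leaves P2 open), so no proper subset is valid.
Among all size-2 subsets of the eligible variables, only {L, Q} blocks every backdoor path, so it is the unique smallest valid adjustment set.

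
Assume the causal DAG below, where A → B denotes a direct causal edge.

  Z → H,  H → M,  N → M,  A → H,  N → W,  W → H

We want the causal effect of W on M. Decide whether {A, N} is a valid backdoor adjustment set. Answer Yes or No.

Backdoor paths from W to M (paths whose first edge points into W):
  P1: W <- N -> M
Condition 1 (no descendant of W in the set): holds — descendants of W are {H, M}; none are in {A, N}.
Condition 2 (every backdoor path blocked by {A, N}):
  P1: blocked at fork node N ∈ conditioning set.
{A, N} satisfies the backdoor criterion.

Yes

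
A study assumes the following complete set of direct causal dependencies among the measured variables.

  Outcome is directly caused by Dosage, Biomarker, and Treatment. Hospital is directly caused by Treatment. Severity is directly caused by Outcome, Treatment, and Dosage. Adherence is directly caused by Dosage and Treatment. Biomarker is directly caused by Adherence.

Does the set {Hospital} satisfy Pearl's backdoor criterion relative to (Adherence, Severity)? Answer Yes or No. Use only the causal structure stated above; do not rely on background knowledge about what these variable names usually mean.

Backdoor paths from Adherence to Severity (paths whose first edge points into Adherence):
  P1: Adherence <- Treatment -> Outcome <- Dosage -> Severity
  P2: Adherence <- Treatment -> Outcome -> Severity
  P3: Adherence <- Treatment -> Severity
  P4: Adherence <- Dosage -> Outcome <- Treatment -> Severity
  P5: Adherence <- Dosage -> Outcome -> Severity
  P6: Adherence <- Dosage -> Severity
Condition 1 (no descendant of Adherence in the set): holds — descendants of Adherence are {Biomarker, Outcome, Severity}; none are in {Hospital}.
Condition 2 (every backdoor path blocked by {Hospital}):
  P1: blocked at collider Outcome (neither it nor any descendant is in the conditioning set).
  P2: open — no interior node is in the conditioning set.
  P3: open — no interior node is in the conditioning set.
  P4: blocked at collider Outcome (neither it nor any descendant is in the conditioning set).
  P5: open — no interior node is in the conditioning set.
  P6: open — no interior node is in the conditioning set.
{Hospital} does not satisfy the backdoor criterion.

No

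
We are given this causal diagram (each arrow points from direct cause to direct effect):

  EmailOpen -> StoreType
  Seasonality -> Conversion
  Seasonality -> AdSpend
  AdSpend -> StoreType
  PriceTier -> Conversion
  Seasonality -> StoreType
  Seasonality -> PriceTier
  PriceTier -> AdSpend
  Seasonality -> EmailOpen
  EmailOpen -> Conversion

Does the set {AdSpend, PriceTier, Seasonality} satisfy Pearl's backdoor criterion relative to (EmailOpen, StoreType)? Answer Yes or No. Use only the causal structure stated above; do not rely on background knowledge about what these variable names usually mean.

Yes

Backdoor paths from EmailOpen to StoreType (paths whose first edge points into EmailOpen):
  P1: EmailOpen <- Seasonality -> PriceTier -> AdSpend -> StoreType
  P2: EmailOpen <- Seasonality -> AdSpend -> StoreType
  P3: EmailOpen <- Seasonality -> StoreType
  P4: EmailOpen <- Seasonality -> Conversion <- PriceTier -> AdSpend -> StoreType
Condition 1 (no descendant of EmailOpen in the set): holds — descendants of EmailOpen are {Conversion, StoreType}; none are in {AdSpend, PriceTier, Seasonality}.
Condition 2 (every backdoor path blocked by {AdSpend, PriceTier, Seasonality}):
  P1: blocked at fork node Seasonality ∈ conditioning set.
  P2: blocked at fork node Seasonality ∈ conditioning set.
  P3: blocked at fork node Seasonality ∈ conditioning set.
  P4: blocked at fork node Seasonality ∈ conditioning set.
{AdSpend, PriceTier, Seasonality} satisfies the backdoor criterion.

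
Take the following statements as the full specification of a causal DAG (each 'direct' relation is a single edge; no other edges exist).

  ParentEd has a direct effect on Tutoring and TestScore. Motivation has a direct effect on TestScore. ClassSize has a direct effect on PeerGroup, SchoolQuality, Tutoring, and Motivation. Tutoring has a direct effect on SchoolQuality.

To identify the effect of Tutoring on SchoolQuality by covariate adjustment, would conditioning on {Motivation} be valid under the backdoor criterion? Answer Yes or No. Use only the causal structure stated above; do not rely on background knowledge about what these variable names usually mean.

No

Backdoor paths from Tutoring to SchoolQuality (paths whose first edge points into Tutoring):
  P1: Tutoring <- ParentEd -> TestScore <- Motivation <- ClassSize -> SchoolQuality
  P2: Tutoring <- ClassSize -> SchoolQuality
Condition 1 (no descendant of Tutoring in the set): holds — descendants of Tutoring are {SchoolQuality}; none are in {Motivation}.
Condition 2 (every backdoor path blocked by {Motivation}):
  P1: blocked at collider TestScore (neither it nor any descendant is in the conditioning set).
  P2: open — no interior node is in the conditioning set.
{Motivation} does not satisfy the backdoor criterion.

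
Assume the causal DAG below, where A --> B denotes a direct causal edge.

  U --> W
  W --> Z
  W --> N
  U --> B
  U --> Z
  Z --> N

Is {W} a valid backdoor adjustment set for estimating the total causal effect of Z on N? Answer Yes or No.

Yes

Backdoor paths from Z to N (paths whose first edge points into Z):
  P1: Z <- U -> W -> N
  P2: Z <- W -> N
Condition 1 (no descendant of Z in the set): holds — descendants of Z are {N}; none are in {W}.
Condition 2 (every backdoor path blocked by {W}):
  P1: blocked at chain node W ∈ conditioning set.
  P2: blocked at fork node W ∈ conditioning set.
{W} satisfies the backdoor criterion.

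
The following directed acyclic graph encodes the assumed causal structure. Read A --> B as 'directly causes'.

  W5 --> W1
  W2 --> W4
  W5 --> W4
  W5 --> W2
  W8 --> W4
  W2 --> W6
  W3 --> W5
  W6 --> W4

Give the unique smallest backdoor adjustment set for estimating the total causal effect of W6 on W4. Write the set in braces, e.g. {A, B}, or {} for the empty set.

{W2}

Variables eligible for adjustment (non-descendants of W6, excluding W6 and W4): {W1, W2, W3, W5, W8}.
Backdoor paths from W6 to W4:
  P1: W6 <- W2 <- W5 -> W4
  P2: W6 <- W2 -> W4
The empty set is not sufficient: P1 (W6 <- W2 <- W5 -> W4) has no collider blocking it and no conditioned non-collider, so it is open.
Try {W2}:
  P1: blocked at chain node W2 ∈ conditioning set.
  P2: blocked at fork node W2 ∈ conditioning set.
{W2} contains no descendant of W6 and blocks every backdoor path.
No other singleton works — e.g. {W3} leaves P1 open — so {W2} is the unique smallest valid adjustment set.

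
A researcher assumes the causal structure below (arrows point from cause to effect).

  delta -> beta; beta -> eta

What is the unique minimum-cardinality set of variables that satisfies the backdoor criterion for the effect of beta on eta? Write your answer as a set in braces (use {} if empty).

{}

Variables eligible for adjustment (non-descendants of beta, excluding beta and eta): {delta}.
Backdoor paths from beta to eta:
  (none)
With no backdoor paths the empty set already satisfies the criterion, and it is trivially minimal.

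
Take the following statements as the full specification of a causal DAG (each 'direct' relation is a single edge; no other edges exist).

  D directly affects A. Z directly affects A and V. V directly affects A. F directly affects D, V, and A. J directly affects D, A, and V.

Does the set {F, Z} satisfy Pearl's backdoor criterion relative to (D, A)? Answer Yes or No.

Backdoor paths from D to A (paths whose first edge points into D):
  P1: D <- F -> V <- Z -> A
  P2: D <- F -> V <- J -> A
  P3: D <- F -> V -> A
  P4: D <- F -> A
  P5: D <- J -> V <- Z -> A
  P6: D <- J -> V <- F -> A
  P7: D <- J -> V -> A
  P8: D <- J -> A
Condition 1 (no descendant of D in the set): holds — descendants of D are {A}; none are in {F, Z}.
Condition 2 (every backdoor path blocked by {F, Z}):
  P1: blocked at fork node F ∈ conditioning set.
  P2: blocked at fork node F ∈ conditioning set.
  P3: blocked at fork node F ∈ conditioning set.
  P4: blocked at fork node F ∈ conditioning set.
  P5: blocked at collider V (neither it nor any descendant is in the conditioning set).
  P6: blocked at collider V (neither it nor any descendant is in the conditioning set).
  P7: open — no interior node is in the conditioning set.
  P8: open — no interior node is in the conditioning set.
{F, Z} does not satisfy the backdoor criterion.

No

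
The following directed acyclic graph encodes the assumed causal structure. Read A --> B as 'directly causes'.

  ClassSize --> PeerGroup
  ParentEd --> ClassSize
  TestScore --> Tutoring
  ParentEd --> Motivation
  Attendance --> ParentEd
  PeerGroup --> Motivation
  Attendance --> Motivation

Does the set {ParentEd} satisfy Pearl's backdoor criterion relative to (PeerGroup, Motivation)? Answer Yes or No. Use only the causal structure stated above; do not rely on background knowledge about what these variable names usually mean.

Yes

Backdoor paths from PeerGroup to Motivation (paths whose first edge points into PeerGroup):
  P1: PeerGroup <- ClassSize <- ParentEd <- Attendance -> Motivation
  P2: PeerGroup <- ClassSize <- ParentEd -> Motivation
Condition 1 (no descendant of PeerGroup in the set): holds — descendants of PeerGroup are {Motivation}; none are in {ParentEd}.
Condition 2 (every backdoor path blocked by {ParentEd}):
  P1: blocked at chain node ParentEd ∈ conditioning set.
  P2: blocked at fork node ParentEd ∈ conditioning set.
{ParentEd} satisfies the backdoor criterion.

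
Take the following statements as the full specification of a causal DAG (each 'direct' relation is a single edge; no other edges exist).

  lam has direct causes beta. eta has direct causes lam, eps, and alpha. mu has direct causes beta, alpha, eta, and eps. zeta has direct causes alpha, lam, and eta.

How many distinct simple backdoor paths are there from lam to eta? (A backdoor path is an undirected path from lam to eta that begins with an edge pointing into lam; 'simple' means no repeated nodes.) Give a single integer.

A backdoor path from lam to eta is any simple undirected path whose first edge points into lam (i.e. leaves lam via a parent).
Parents of lam: {beta}.
Enumerating:
  P1: lam <- beta -> mu <- eps -> eta
  P2: lam <- beta -> mu <- alpha -> eta
  P3: lam <- beta -> mu <- alpha -> zeta <- eta
  P4: lam <- beta -> mu <- eta
That exhausts the simple backdoor paths. Count: 4.

4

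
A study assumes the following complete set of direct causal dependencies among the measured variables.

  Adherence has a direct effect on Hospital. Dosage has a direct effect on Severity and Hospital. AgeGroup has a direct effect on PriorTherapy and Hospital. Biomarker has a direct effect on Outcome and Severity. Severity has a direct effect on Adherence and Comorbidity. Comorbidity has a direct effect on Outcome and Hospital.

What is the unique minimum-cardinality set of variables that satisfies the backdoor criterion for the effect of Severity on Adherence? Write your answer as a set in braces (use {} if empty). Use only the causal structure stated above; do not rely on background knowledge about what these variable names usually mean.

Variables eligible for adjustment (non-descendants of Severity, excluding Severity and Adherence): {AgeGroup, Biomarker, Dosage, PriorTherapy}.
Backdoor paths from Severity to Adherence:
  P1: Severity <- Dosage -> Hospital <- Adherence
  P2: Severity <- Biomarker -> Outcome <- Comorbidity -> Hospital <- Adherence
Each backdoor path contains an unconditioned collider, so every path is already blocked with the empty conditioning set:
  P1: blocked at collider Hospital (neither it nor any descendant is in the conditioning set).
  P2: blocked at collider Outcome (neither it nor any descendant is in the conditioning set).
The empty set is therefore the unique smallest valid set.

{}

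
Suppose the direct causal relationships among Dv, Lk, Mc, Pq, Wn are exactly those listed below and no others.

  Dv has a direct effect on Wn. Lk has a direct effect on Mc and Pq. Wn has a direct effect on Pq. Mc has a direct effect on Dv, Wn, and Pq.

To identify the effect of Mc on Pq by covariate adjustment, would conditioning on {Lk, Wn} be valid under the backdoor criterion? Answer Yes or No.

Backdoor paths from Mc to Pq (paths whose first edge points into Mc):
  P1: Mc <- Lk -> Pq
Condition 1 (no descendant of Mc in the set): FAILS — Wn is a descendant of Mc.
Condition 2 (every backdoor path blocked by {Lk, Wn}):
  P1: blocked at fork node Lk ∈ conditioning set.
{Lk, Wn} does not satisfy the backdoor criterion.

No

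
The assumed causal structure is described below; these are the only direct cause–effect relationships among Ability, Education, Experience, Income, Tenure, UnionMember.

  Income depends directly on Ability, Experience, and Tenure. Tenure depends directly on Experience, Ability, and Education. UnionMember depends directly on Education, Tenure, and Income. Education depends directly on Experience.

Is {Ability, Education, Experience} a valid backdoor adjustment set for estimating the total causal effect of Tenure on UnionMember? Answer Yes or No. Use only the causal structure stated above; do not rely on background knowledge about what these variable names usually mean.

Backdoor paths from Tenure to UnionMember (paths whose first edge points into Tenure):
  P1: Tenure <- Experience -> Education -> UnionMember
  P2: Tenure <- Experience -> Income -> UnionMember
  P3: Tenure <- Education <- Experience -> Income -> UnionMember
  P4: Tenure <- Education -> UnionMember
  P5: Tenure <- Ability -> Income <- Experience -> Education -> UnionMember
  P6: Tenure <- Ability -> Income -> UnionMember
Condition 1 (no descendant of Tenure in the set): holds — descendants of Tenure are {Income, UnionMember}; none are in {Ability, Education, Experience}.
Condition 2 (every backdoor path blocked by {Ability, Education, Experience}):
  P1: blocked at fork node Experience ∈ conditioning set.
  P2: blocked at fork node Experience ∈ conditioning set.
  P3: blocked at chain node Education ∈ conditioning set.
  P4: blocked at fork node Education ∈ conditioning set.
  P5: blocked at fork node Ability ∈ conditioning set.
  P6: blocked at fork node Ability ∈ conditioning set.
{Ability, Education, Experience} satisfies the backdoor criterion.

Yes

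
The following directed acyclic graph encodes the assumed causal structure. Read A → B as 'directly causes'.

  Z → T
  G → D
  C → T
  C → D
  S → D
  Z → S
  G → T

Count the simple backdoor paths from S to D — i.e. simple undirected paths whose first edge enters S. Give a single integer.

2

A backdoor path from S to D is any simple undirected path whose first edge points into S (i.e. leaves S via a parent).
Parents of S: {Z}.
Enumerating:
  P1: S <- Z -> T <- G -> D
  P2: S <- Z -> T <- C -> D
That exhausts the simple backdoor paths. Count: 2.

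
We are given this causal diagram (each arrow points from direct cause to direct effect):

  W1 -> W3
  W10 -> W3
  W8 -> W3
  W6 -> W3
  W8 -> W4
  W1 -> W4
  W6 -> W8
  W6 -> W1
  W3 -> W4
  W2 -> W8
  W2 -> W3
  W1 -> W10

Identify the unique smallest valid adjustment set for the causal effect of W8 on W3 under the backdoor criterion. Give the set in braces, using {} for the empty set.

Variables eligible for adjustment (non-descendants of W8, excluding W8 and W3): {W1, W10, W2, W6}.
Backdoor paths from W8 to W3:
  P1: W8 <- W6 -> W1 -> W10 -> W3
  P2: W8 <- W6 -> W1 -> W3
  P3: W8 <- W6 -> W1 -> W4 <- W3
  P4: W8 <- W6 -> W3
  P5: W8 <- W2 -> W3
The empty set is not sufficient: P1 (W8 <- W6 -> W1 -> W10 -> W3) has no collider blocking it and no conditioned non-collider, so it is open.
Try {W2, W6}:
  P1: blocked at fork node W6 ∈ conditioning set.
  P2: blocked at fork node W6 ∈ conditioning set.
  P3: blocked at fork node W6 ∈ conditioning set.
  P4: blocked at fork node W6 ∈ conditioning set.
  P5: blocked at fork node W2 ∈ conditioning set.
{W2, W6} contains no descendant of W8 and blocks every backdoor path.
Every element of {W2, W6} is needed (dropping W2 leaves P5 open; dropping W6 leaves P1 open), so no proper subset is valid.
Among all size-2 subsets of the eligible variables, only {W2, W6} blocks every backdoor path, so it is the unique smallest valid adjustment set.

{W2, W6}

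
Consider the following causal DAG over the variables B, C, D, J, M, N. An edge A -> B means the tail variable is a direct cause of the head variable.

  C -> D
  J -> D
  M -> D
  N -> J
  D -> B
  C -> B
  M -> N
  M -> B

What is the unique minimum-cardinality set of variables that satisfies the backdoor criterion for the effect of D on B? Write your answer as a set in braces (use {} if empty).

{C, M}

Variables eligible for adjustment (non-descendants of D, excluding D and B): {C, J, M, N}.
Backdoor paths from D to B:
  P1: D <- M -> B
  P2: D <- C -> B
  P3: D <- J <- N <- M -> B
The empty set is not sufficient: P1 (D <- M -> B) has no collider blocking it and no conditioned non-collider, so it is open.
Try {C, M}:
  P1: blocked at fork node M ∈ conditioning set.
  P2: blocked at fork node C ∈ conditioning set.
  P3: blocked at fork node M ∈ conditioning set.
{C, M} contains no descendant of D and blocks every backdoor path.
Every element of {C, M} is needed (dropping C leaves P2 open; dropping M leaves P1 open), so no proper subset is valid.
Among all size-2 subsets of the eligible variables, only {C, M} blocks every backdoor path, so it is the unique smallest valid adjustment set.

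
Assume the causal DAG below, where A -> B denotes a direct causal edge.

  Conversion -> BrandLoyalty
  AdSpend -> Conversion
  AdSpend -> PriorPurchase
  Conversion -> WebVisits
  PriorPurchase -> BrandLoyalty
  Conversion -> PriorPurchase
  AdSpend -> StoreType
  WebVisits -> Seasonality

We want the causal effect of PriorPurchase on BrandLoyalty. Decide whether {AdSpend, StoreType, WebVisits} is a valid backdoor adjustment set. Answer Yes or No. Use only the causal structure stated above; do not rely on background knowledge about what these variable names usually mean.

Backdoor paths from PriorPurchase to BrandLoyalty (paths whose first edge points into PriorPurchase):
  P1: PriorPurchase <- AdSpend -> Conversion -> BrandLoyalty
  P2: PriorPurchase <- Conversion -> BrandLoyalty
Condition 1 (no descendant of PriorPurchase in the set): holds — descendants of PriorPurchase are {BrandLoyalty}; none are in {AdSpend, StoreType, WebVisits}.
Condition 2 (every backdoor path blocked by {AdSpend, StoreType, WebVisits}):
  P1: blocked at fork node AdSpend ∈ conditioning set.
  P2: open — no interior node is in the conditioning set.
{AdSpend, StoreType, WebVisits} does not satisfy the backdoor criterion.

No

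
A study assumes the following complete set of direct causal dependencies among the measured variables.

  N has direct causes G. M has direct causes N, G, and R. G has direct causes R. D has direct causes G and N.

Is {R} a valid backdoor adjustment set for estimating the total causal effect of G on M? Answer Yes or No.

Yes

Backdoor paths from G to M (paths whose first edge points into G):
  P1: G <- R -> M
Condition 1 (no descendant of G in the set): holds — descendants of G are {D, M, N}; none are in {R}.
Condition 2 (every backdoor path blocked by {R}):
  P1: blocked at fork node R ∈ conditioning set.
{R} satisfies the backdoor criterion.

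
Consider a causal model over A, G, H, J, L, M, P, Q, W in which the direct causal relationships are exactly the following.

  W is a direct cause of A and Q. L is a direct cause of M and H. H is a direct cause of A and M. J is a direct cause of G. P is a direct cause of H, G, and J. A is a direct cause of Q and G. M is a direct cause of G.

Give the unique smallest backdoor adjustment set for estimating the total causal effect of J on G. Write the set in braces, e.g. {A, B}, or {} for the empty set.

Variables eligible for adjustment (non-descendants of J, excluding J and G): {A, H, L, M, P, Q, W}.
Backdoor paths from J to G:
  P1: J <- P -> H <- L -> M -> G
  P2: J <- P -> H -> A -> G
  P3: J <- P -> H -> M -> G
  P4: J <- P -> G
The empty set is not sufficient: P2 (J <- P -> H -> A -> G) has no collider blocking it and no conditioned non-collider, so it is open.
Try {P}:
  P1: blocked at fork node P ∈ conditioning set.
  P2: blocked at fork node P ∈ conditioning set.
  P3: blocked at fork node P ∈ conditioning set.
  P4: blocked at fork node P ∈ conditioning set.
{P} contains no descendant of J and blocks every backdoor path.
No other singleton works — e.g. {L} leaves P2 open — so {P} is the unique smallest valid adjustment set.

{P}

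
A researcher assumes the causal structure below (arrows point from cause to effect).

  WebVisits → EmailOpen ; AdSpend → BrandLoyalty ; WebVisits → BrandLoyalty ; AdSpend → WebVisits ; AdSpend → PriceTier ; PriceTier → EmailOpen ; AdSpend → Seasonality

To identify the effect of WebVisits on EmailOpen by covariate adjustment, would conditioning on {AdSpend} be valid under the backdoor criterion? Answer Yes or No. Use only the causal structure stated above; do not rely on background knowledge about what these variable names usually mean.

Backdoor paths from WebVisits to EmailOpen (paths whose first edge points into WebVisits):
  P1: WebVisits <- AdSpend -> PriceTier -> EmailOpen
Condition 1 (no descendant of WebVisits in the set): holds — descendants of WebVisits are {BrandLoyalty, EmailOpen}; none are in {AdSpend}.
Condition 2 (every backdoor path blocked by {AdSpend}):
  P1: blocked at fork node AdSpend ∈ conditioning set.
{AdSpend} satisfies the backdoor criterion.

Yes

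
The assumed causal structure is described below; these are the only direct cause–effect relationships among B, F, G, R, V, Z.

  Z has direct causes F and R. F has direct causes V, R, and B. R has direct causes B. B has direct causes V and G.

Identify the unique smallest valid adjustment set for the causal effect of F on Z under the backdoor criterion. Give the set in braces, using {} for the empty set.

{R}

Variables eligible for adjustment (non-descendants of F, excluding F and Z): {B, G, R, V}.
Backdoor paths from F to Z:
  P1: F <- V -> B -> R -> Z
  P2: F <- B -> R -> Z
  P3: F <- R -> Z
The empty set is not sufficient: P1 (F <- V -> B -> R -> Z) has no collider blocking it and no conditioned non-collider, so it is open.
Try {R}:
  P1: blocked at chain node R ∈ conditioning set.
  P2: blocked at chain node R ∈ conditioning set.
  P3: blocked at fork node R ∈ conditioning set.
{R} contains no descendant of F and blocks every backdoor path.
No other singleton works — e.g. {V} leaves P2 open — so {R} is the unique smallest valid adjustment set.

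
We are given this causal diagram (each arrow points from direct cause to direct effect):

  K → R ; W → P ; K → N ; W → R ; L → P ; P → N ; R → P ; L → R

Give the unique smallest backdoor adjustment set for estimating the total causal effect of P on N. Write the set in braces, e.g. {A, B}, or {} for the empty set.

Variables eligible for adjustment (non-descendants of P, excluding P and N): {K, L, R, W}.
Backdoor paths from P to N:
  P1: P <- L -> R <- K -> N
  P2: P <- W -> R <- K -> N
  P3: P <- R <- K -> N
The empty set is not sufficient: P3 (P <- R <- K -> N) has no collider blocking it and no conditioned non-collider, so it is open.
Try {K}:
  P1: blocked at collider R (neither it nor any descendant is in the conditioning set).
  P2: blocked at collider R (neither it nor any descendant is in the conditioning set).
  P3: blocked at fork node K ∈ conditioning set.
{K} contains no descendant of P and blocks every backdoor path.
No other singleton works — e.g. {L} leaves P3 open — so {K} is the unique smallest valid adjustment set.

{K}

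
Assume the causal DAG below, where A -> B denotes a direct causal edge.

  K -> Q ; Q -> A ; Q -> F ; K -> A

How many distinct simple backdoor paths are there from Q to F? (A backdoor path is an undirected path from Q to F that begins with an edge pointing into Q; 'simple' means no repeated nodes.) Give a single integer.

A backdoor path from Q to F is any simple undirected path whose first edge points into Q (i.e. leaves Q via a parent).
Parents of Q: {K}.
No simple path from any parent of Q reaches F without revisiting Q, so there are no backdoor paths.

0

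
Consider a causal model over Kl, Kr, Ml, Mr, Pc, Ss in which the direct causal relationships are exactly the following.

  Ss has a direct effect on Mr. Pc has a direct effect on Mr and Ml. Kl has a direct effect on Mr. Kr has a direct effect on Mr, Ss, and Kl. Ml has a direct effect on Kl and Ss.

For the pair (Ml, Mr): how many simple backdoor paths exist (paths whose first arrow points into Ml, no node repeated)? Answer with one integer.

A backdoor path from Ml to Mr is any simple undirected path whose first edge points into Ml (i.e. leaves Ml via a parent).
Parents of Ml: {Pc}.
Enumerating:
  P1: Ml <- Pc -> Mr
That exhausts the simple backdoor paths. Count: 1.

1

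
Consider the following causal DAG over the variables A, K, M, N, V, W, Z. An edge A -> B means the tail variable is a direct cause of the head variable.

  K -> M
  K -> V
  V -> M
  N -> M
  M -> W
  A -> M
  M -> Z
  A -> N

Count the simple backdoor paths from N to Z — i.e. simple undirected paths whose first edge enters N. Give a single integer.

A backdoor path from N to Z is any simple undirected path whose first edge points into N (i.e. leaves N via a parent).
Parents of N: {A}.
Enumerating:
  P1: N <- A -> M -> Z
That exhausts the simple backdoor paths. Count: 1.

1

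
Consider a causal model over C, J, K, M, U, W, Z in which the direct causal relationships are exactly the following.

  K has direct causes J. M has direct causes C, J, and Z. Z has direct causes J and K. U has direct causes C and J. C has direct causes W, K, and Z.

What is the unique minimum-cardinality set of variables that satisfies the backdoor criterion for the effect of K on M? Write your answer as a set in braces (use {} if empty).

{J}

Variables eligible for adjustment (non-descendants of K, excluding K and M): {J, W}.
Backdoor paths from K to M:
  P1: K <- J -> Z -> C -> M
  P2: K <- J -> Z -> M
  P3: K <- J -> M
  P4: K <- J -> U <- C <- Z -> M
  P5: K <- J -> U <- C -> M
The empty set is not sufficient: P1 (K <- J -> Z -> C -> M) has no collider blocking it and no conditioned non-collider, so it is open.
Try {J}:
  P1: blocked at fork node J ∈ conditioning set.
  P2: blocked at fork node J ∈ conditioning set.
  P3: blocked at fork node J ∈ conditioning set.
  P4: blocked at fork node J ∈ conditioning set.
  P5: blocked at fork node J ∈ conditioning set.
{J} contains no descendant of K and blocks every backdoor path.
No other singleton works — e.g. {W} leaves P1 open — so {J} is the unique smallest valid adjustment set.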